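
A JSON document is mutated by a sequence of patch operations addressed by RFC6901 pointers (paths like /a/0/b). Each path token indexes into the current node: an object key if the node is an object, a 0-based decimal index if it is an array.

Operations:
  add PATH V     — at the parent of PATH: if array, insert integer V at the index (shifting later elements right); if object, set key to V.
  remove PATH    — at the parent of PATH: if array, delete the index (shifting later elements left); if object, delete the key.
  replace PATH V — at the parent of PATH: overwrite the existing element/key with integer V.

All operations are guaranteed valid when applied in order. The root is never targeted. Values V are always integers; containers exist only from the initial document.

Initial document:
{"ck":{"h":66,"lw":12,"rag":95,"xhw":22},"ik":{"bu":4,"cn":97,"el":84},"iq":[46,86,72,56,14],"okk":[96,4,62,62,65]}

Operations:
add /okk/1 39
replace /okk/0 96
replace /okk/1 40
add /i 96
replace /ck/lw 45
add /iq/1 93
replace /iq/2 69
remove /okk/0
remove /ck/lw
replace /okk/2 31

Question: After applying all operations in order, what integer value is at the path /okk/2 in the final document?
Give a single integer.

Answer: 31

Derivation:
After op 1 (add /okk/1 39): {"ck":{"h":66,"lw":12,"rag":95,"xhw":22},"ik":{"bu":4,"cn":97,"el":84},"iq":[46,86,72,56,14],"okk":[96,39,4,62,62,65]}
After op 2 (replace /okk/0 96): {"ck":{"h":66,"lw":12,"rag":95,"xhw":22},"ik":{"bu":4,"cn":97,"el":84},"iq":[46,86,72,56,14],"okk":[96,39,4,62,62,65]}
After op 3 (replace /okk/1 40): {"ck":{"h":66,"lw":12,"rag":95,"xhw":22},"ik":{"bu":4,"cn":97,"el":84},"iq":[46,86,72,56,14],"okk":[96,40,4,62,62,65]}
After op 4 (add /i 96): {"ck":{"h":66,"lw":12,"rag":95,"xhw":22},"i":96,"ik":{"bu":4,"cn":97,"el":84},"iq":[46,86,72,56,14],"okk":[96,40,4,62,62,65]}
After op 5 (replace /ck/lw 45): {"ck":{"h":66,"lw":45,"rag":95,"xhw":22},"i":96,"ik":{"bu":4,"cn":97,"el":84},"iq":[46,86,72,56,14],"okk":[96,40,4,62,62,65]}
After op 6 (add /iq/1 93): {"ck":{"h":66,"lw":45,"rag":95,"xhw":22},"i":96,"ik":{"bu":4,"cn":97,"el":84},"iq":[46,93,86,72,56,14],"okk":[96,40,4,62,62,65]}
After op 7 (replace /iq/2 69): {"ck":{"h":66,"lw":45,"rag":95,"xhw":22},"i":96,"ik":{"bu":4,"cn":97,"el":84},"iq":[46,93,69,72,56,14],"okk":[96,40,4,62,62,65]}
After op 8 (remove /okk/0): {"ck":{"h":66,"lw":45,"rag":95,"xhw":22},"i":96,"ik":{"bu":4,"cn":97,"el":84},"iq":[46,93,69,72,56,14],"okk":[40,4,62,62,65]}
After op 9 (remove /ck/lw): {"ck":{"h":66,"rag":95,"xhw":22},"i":96,"ik":{"bu":4,"cn":97,"el":84},"iq":[46,93,69,72,56,14],"okk":[40,4,62,62,65]}
After op 10 (replace /okk/2 31): {"ck":{"h":66,"rag":95,"xhw":22},"i":96,"ik":{"bu":4,"cn":97,"el":84},"iq":[46,93,69,72,56,14],"okk":[40,4,31,62,65]}
Value at /okk/2: 31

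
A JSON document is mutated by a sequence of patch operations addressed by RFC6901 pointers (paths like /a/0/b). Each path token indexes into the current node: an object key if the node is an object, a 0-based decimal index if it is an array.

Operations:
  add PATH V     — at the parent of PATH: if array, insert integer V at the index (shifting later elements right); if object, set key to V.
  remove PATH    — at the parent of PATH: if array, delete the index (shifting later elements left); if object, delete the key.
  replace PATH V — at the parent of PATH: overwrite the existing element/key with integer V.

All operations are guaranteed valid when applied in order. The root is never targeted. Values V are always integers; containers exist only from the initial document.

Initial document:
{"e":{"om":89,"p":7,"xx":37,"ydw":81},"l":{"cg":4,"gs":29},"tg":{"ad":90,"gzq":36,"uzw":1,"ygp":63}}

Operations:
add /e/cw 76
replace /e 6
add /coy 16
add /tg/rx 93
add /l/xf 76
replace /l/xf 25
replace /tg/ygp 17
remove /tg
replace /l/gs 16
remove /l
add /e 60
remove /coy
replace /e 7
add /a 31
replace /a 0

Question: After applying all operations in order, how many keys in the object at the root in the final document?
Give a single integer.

Answer: 2

Derivation:
After op 1 (add /e/cw 76): {"e":{"cw":76,"om":89,"p":7,"xx":37,"ydw":81},"l":{"cg":4,"gs":29},"tg":{"ad":90,"gzq":36,"uzw":1,"ygp":63}}
After op 2 (replace /e 6): {"e":6,"l":{"cg":4,"gs":29},"tg":{"ad":90,"gzq":36,"uzw":1,"ygp":63}}
After op 3 (add /coy 16): {"coy":16,"e":6,"l":{"cg":4,"gs":29},"tg":{"ad":90,"gzq":36,"uzw":1,"ygp":63}}
After op 4 (add /tg/rx 93): {"coy":16,"e":6,"l":{"cg":4,"gs":29},"tg":{"ad":90,"gzq":36,"rx":93,"uzw":1,"ygp":63}}
After op 5 (add /l/xf 76): {"coy":16,"e":6,"l":{"cg":4,"gs":29,"xf":76},"tg":{"ad":90,"gzq":36,"rx":93,"uzw":1,"ygp":63}}
After op 6 (replace /l/xf 25): {"coy":16,"e":6,"l":{"cg":4,"gs":29,"xf":25},"tg":{"ad":90,"gzq":36,"rx":93,"uzw":1,"ygp":63}}
After op 7 (replace /tg/ygp 17): {"coy":16,"e":6,"l":{"cg":4,"gs":29,"xf":25},"tg":{"ad":90,"gzq":36,"rx":93,"uzw":1,"ygp":17}}
After op 8 (remove /tg): {"coy":16,"e":6,"l":{"cg":4,"gs":29,"xf":25}}
After op 9 (replace /l/gs 16): {"coy":16,"e":6,"l":{"cg":4,"gs":16,"xf":25}}
After op 10 (remove /l): {"coy":16,"e":6}
After op 11 (add /e 60): {"coy":16,"e":60}
After op 12 (remove /coy): {"e":60}
After op 13 (replace /e 7): {"e":7}
After op 14 (add /a 31): {"a":31,"e":7}
After op 15 (replace /a 0): {"a":0,"e":7}
Size at the root: 2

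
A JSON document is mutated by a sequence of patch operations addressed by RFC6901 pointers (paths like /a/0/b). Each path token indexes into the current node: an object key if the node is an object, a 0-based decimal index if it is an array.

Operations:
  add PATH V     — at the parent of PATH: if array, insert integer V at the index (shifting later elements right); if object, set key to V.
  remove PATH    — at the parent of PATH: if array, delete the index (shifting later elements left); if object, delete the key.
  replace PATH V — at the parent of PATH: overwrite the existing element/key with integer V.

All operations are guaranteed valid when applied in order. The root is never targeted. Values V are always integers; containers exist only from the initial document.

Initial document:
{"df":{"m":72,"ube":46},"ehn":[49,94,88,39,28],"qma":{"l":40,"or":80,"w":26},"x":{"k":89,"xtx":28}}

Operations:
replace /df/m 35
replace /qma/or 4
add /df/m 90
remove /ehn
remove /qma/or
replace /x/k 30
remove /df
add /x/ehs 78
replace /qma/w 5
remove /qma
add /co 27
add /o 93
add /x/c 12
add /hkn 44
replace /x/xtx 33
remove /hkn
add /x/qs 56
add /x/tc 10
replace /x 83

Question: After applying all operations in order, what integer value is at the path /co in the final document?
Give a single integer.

Answer: 27

Derivation:
After op 1 (replace /df/m 35): {"df":{"m":35,"ube":46},"ehn":[49,94,88,39,28],"qma":{"l":40,"or":80,"w":26},"x":{"k":89,"xtx":28}}
After op 2 (replace /qma/or 4): {"df":{"m":35,"ube":46},"ehn":[49,94,88,39,28],"qma":{"l":40,"or":4,"w":26},"x":{"k":89,"xtx":28}}
After op 3 (add /df/m 90): {"df":{"m":90,"ube":46},"ehn":[49,94,88,39,28],"qma":{"l":40,"or":4,"w":26},"x":{"k":89,"xtx":28}}
After op 4 (remove /ehn): {"df":{"m":90,"ube":46},"qma":{"l":40,"or":4,"w":26},"x":{"k":89,"xtx":28}}
After op 5 (remove /qma/or): {"df":{"m":90,"ube":46},"qma":{"l":40,"w":26},"x":{"k":89,"xtx":28}}
After op 6 (replace /x/k 30): {"df":{"m":90,"ube":46},"qma":{"l":40,"w":26},"x":{"k":30,"xtx":28}}
After op 7 (remove /df): {"qma":{"l":40,"w":26},"x":{"k":30,"xtx":28}}
After op 8 (add /x/ehs 78): {"qma":{"l":40,"w":26},"x":{"ehs":78,"k":30,"xtx":28}}
After op 9 (replace /qma/w 5): {"qma":{"l":40,"w":5},"x":{"ehs":78,"k":30,"xtx":28}}
After op 10 (remove /qma): {"x":{"ehs":78,"k":30,"xtx":28}}
After op 11 (add /co 27): {"co":27,"x":{"ehs":78,"k":30,"xtx":28}}
After op 12 (add /o 93): {"co":27,"o":93,"x":{"ehs":78,"k":30,"xtx":28}}
After op 13 (add /x/c 12): {"co":27,"o":93,"x":{"c":12,"ehs":78,"k":30,"xtx":28}}
After op 14 (add /hkn 44): {"co":27,"hkn":44,"o":93,"x":{"c":12,"ehs":78,"k":30,"xtx":28}}
After op 15 (replace /x/xtx 33): {"co":27,"hkn":44,"o":93,"x":{"c":12,"ehs":78,"k":30,"xtx":33}}
After op 16 (remove /hkn): {"co":27,"o":93,"x":{"c":12,"ehs":78,"k":30,"xtx":33}}
After op 17 (add /x/qs 56): {"co":27,"o":93,"x":{"c":12,"ehs":78,"k":30,"qs":56,"xtx":33}}
After op 18 (add /x/tc 10): {"co":27,"o":93,"x":{"c":12,"ehs":78,"k":30,"qs":56,"tc":10,"xtx":33}}
After op 19 (replace /x 83): {"co":27,"o":93,"x":83}
Value at /co: 27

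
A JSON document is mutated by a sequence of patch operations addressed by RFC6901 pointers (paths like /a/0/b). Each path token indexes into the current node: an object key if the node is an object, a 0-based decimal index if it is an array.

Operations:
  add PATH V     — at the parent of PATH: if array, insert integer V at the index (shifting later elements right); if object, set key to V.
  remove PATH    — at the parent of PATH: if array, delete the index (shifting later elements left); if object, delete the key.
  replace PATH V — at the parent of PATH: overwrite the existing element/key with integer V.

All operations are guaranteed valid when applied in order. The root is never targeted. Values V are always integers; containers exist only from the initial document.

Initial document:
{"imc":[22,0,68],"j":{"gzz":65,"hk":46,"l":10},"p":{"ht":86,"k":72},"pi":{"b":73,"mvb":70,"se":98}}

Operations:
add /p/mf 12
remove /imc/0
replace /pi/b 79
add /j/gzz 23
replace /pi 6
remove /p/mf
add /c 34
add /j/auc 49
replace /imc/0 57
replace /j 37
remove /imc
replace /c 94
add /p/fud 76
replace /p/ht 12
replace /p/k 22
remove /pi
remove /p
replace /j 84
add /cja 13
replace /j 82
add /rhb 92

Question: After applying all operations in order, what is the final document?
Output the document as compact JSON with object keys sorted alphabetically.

Answer: {"c":94,"cja":13,"j":82,"rhb":92}

Derivation:
After op 1 (add /p/mf 12): {"imc":[22,0,68],"j":{"gzz":65,"hk":46,"l":10},"p":{"ht":86,"k":72,"mf":12},"pi":{"b":73,"mvb":70,"se":98}}
After op 2 (remove /imc/0): {"imc":[0,68],"j":{"gzz":65,"hk":46,"l":10},"p":{"ht":86,"k":72,"mf":12},"pi":{"b":73,"mvb":70,"se":98}}
After op 3 (replace /pi/b 79): {"imc":[0,68],"j":{"gzz":65,"hk":46,"l":10},"p":{"ht":86,"k":72,"mf":12},"pi":{"b":79,"mvb":70,"se":98}}
After op 4 (add /j/gzz 23): {"imc":[0,68],"j":{"gzz":23,"hk":46,"l":10},"p":{"ht":86,"k":72,"mf":12},"pi":{"b":79,"mvb":70,"se":98}}
After op 5 (replace /pi 6): {"imc":[0,68],"j":{"gzz":23,"hk":46,"l":10},"p":{"ht":86,"k":72,"mf":12},"pi":6}
After op 6 (remove /p/mf): {"imc":[0,68],"j":{"gzz":23,"hk":46,"l":10},"p":{"ht":86,"k":72},"pi":6}
After op 7 (add /c 34): {"c":34,"imc":[0,68],"j":{"gzz":23,"hk":46,"l":10},"p":{"ht":86,"k":72},"pi":6}
After op 8 (add /j/auc 49): {"c":34,"imc":[0,68],"j":{"auc":49,"gzz":23,"hk":46,"l":10},"p":{"ht":86,"k":72},"pi":6}
After op 9 (replace /imc/0 57): {"c":34,"imc":[57,68],"j":{"auc":49,"gzz":23,"hk":46,"l":10},"p":{"ht":86,"k":72},"pi":6}
After op 10 (replace /j 37): {"c":34,"imc":[57,68],"j":37,"p":{"ht":86,"k":72},"pi":6}
After op 11 (remove /imc): {"c":34,"j":37,"p":{"ht":86,"k":72},"pi":6}
After op 12 (replace /c 94): {"c":94,"j":37,"p":{"ht":86,"k":72},"pi":6}
After op 13 (add /p/fud 76): {"c":94,"j":37,"p":{"fud":76,"ht":86,"k":72},"pi":6}
After op 14 (replace /p/ht 12): {"c":94,"j":37,"p":{"fud":76,"ht":12,"k":72},"pi":6}
After op 15 (replace /p/k 22): {"c":94,"j":37,"p":{"fud":76,"ht":12,"k":22},"pi":6}
After op 16 (remove /pi): {"c":94,"j":37,"p":{"fud":76,"ht":12,"k":22}}
After op 17 (remove /p): {"c":94,"j":37}
After op 18 (replace /j 84): {"c":94,"j":84}
After op 19 (add /cja 13): {"c":94,"cja":13,"j":84}
After op 20 (replace /j 82): {"c":94,"cja":13,"j":82}
After op 21 (add /rhb 92): {"c":94,"cja":13,"j":82,"rhb":92}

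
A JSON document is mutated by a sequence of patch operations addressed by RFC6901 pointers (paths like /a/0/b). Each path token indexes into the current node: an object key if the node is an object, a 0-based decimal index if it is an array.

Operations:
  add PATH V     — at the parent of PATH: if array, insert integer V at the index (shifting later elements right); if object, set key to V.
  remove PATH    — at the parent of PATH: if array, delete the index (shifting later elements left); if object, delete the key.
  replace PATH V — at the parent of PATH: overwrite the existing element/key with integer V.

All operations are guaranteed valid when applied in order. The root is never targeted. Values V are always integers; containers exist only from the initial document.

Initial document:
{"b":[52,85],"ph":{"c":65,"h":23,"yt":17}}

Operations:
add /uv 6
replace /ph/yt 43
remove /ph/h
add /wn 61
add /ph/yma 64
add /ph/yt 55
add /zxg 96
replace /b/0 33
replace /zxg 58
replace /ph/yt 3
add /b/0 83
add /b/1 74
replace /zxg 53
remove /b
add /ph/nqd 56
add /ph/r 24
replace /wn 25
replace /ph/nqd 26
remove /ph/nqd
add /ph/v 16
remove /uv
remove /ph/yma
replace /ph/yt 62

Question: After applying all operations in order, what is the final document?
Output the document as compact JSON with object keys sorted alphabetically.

Answer: {"ph":{"c":65,"r":24,"v":16,"yt":62},"wn":25,"zxg":53}

Derivation:
After op 1 (add /uv 6): {"b":[52,85],"ph":{"c":65,"h":23,"yt":17},"uv":6}
After op 2 (replace /ph/yt 43): {"b":[52,85],"ph":{"c":65,"h":23,"yt":43},"uv":6}
After op 3 (remove /ph/h): {"b":[52,85],"ph":{"c":65,"yt":43},"uv":6}
After op 4 (add /wn 61): {"b":[52,85],"ph":{"c":65,"yt":43},"uv":6,"wn":61}
After op 5 (add /ph/yma 64): {"b":[52,85],"ph":{"c":65,"yma":64,"yt":43},"uv":6,"wn":61}
After op 6 (add /ph/yt 55): {"b":[52,85],"ph":{"c":65,"yma":64,"yt":55},"uv":6,"wn":61}
After op 7 (add /zxg 96): {"b":[52,85],"ph":{"c":65,"yma":64,"yt":55},"uv":6,"wn":61,"zxg":96}
After op 8 (replace /b/0 33): {"b":[33,85],"ph":{"c":65,"yma":64,"yt":55},"uv":6,"wn":61,"zxg":96}
After op 9 (replace /zxg 58): {"b":[33,85],"ph":{"c":65,"yma":64,"yt":55},"uv":6,"wn":61,"zxg":58}
After op 10 (replace /ph/yt 3): {"b":[33,85],"ph":{"c":65,"yma":64,"yt":3},"uv":6,"wn":61,"zxg":58}
After op 11 (add /b/0 83): {"b":[83,33,85],"ph":{"c":65,"yma":64,"yt":3},"uv":6,"wn":61,"zxg":58}
After op 12 (add /b/1 74): {"b":[83,74,33,85],"ph":{"c":65,"yma":64,"yt":3},"uv":6,"wn":61,"zxg":58}
After op 13 (replace /zxg 53): {"b":[83,74,33,85],"ph":{"c":65,"yma":64,"yt":3},"uv":6,"wn":61,"zxg":53}
After op 14 (remove /b): {"ph":{"c":65,"yma":64,"yt":3},"uv":6,"wn":61,"zxg":53}
After op 15 (add /ph/nqd 56): {"ph":{"c":65,"nqd":56,"yma":64,"yt":3},"uv":6,"wn":61,"zxg":53}
After op 16 (add /ph/r 24): {"ph":{"c":65,"nqd":56,"r":24,"yma":64,"yt":3},"uv":6,"wn":61,"zxg":53}
After op 17 (replace /wn 25): {"ph":{"c":65,"nqd":56,"r":24,"yma":64,"yt":3},"uv":6,"wn":25,"zxg":53}
After op 18 (replace /ph/nqd 26): {"ph":{"c":65,"nqd":26,"r":24,"yma":64,"yt":3},"uv":6,"wn":25,"zxg":53}
After op 19 (remove /ph/nqd): {"ph":{"c":65,"r":24,"yma":64,"yt":3},"uv":6,"wn":25,"zxg":53}
After op 20 (add /ph/v 16): {"ph":{"c":65,"r":24,"v":16,"yma":64,"yt":3},"uv":6,"wn":25,"zxg":53}
After op 21 (remove /uv): {"ph":{"c":65,"r":24,"v":16,"yma":64,"yt":3},"wn":25,"zxg":53}
After op 22 (remove /ph/yma): {"ph":{"c":65,"r":24,"v":16,"yt":3},"wn":25,"zxg":53}
After op 23 (replace /ph/yt 62): {"ph":{"c":65,"r":24,"v":16,"yt":62},"wn":25,"zxg":53}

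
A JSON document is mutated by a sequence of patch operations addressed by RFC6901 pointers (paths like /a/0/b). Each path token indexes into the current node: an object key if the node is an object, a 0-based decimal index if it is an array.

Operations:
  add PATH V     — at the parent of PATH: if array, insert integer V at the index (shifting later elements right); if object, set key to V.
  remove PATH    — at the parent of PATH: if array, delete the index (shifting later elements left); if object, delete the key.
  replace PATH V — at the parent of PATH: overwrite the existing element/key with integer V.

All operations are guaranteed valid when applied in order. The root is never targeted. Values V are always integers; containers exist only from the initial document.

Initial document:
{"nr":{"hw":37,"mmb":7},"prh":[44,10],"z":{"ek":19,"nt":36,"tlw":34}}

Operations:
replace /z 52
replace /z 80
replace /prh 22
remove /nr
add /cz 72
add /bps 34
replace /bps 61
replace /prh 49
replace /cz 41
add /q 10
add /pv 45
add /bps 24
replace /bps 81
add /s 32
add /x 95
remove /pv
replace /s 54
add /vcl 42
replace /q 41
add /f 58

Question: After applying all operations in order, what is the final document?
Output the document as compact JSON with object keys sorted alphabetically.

After op 1 (replace /z 52): {"nr":{"hw":37,"mmb":7},"prh":[44,10],"z":52}
After op 2 (replace /z 80): {"nr":{"hw":37,"mmb":7},"prh":[44,10],"z":80}
After op 3 (replace /prh 22): {"nr":{"hw":37,"mmb":7},"prh":22,"z":80}
After op 4 (remove /nr): {"prh":22,"z":80}
After op 5 (add /cz 72): {"cz":72,"prh":22,"z":80}
After op 6 (add /bps 34): {"bps":34,"cz":72,"prh":22,"z":80}
After op 7 (replace /bps 61): {"bps":61,"cz":72,"prh":22,"z":80}
After op 8 (replace /prh 49): {"bps":61,"cz":72,"prh":49,"z":80}
After op 9 (replace /cz 41): {"bps":61,"cz":41,"prh":49,"z":80}
After op 10 (add /q 10): {"bps":61,"cz":41,"prh":49,"q":10,"z":80}
After op 11 (add /pv 45): {"bps":61,"cz":41,"prh":49,"pv":45,"q":10,"z":80}
After op 12 (add /bps 24): {"bps":24,"cz":41,"prh":49,"pv":45,"q":10,"z":80}
After op 13 (replace /bps 81): {"bps":81,"cz":41,"prh":49,"pv":45,"q":10,"z":80}
After op 14 (add /s 32): {"bps":81,"cz":41,"prh":49,"pv":45,"q":10,"s":32,"z":80}
After op 15 (add /x 95): {"bps":81,"cz":41,"prh":49,"pv":45,"q":10,"s":32,"x":95,"z":80}
After op 16 (remove /pv): {"bps":81,"cz":41,"prh":49,"q":10,"s":32,"x":95,"z":80}
After op 17 (replace /s 54): {"bps":81,"cz":41,"prh":49,"q":10,"s":54,"x":95,"z":80}
After op 18 (add /vcl 42): {"bps":81,"cz":41,"prh":49,"q":10,"s":54,"vcl":42,"x":95,"z":80}
After op 19 (replace /q 41): {"bps":81,"cz":41,"prh":49,"q":41,"s":54,"vcl":42,"x":95,"z":80}
After op 20 (add /f 58): {"bps":81,"cz":41,"f":58,"prh":49,"q":41,"s":54,"vcl":42,"x":95,"z":80}

Answer: {"bps":81,"cz":41,"f":58,"prh":49,"q":41,"s":54,"vcl":42,"x":95,"z":80}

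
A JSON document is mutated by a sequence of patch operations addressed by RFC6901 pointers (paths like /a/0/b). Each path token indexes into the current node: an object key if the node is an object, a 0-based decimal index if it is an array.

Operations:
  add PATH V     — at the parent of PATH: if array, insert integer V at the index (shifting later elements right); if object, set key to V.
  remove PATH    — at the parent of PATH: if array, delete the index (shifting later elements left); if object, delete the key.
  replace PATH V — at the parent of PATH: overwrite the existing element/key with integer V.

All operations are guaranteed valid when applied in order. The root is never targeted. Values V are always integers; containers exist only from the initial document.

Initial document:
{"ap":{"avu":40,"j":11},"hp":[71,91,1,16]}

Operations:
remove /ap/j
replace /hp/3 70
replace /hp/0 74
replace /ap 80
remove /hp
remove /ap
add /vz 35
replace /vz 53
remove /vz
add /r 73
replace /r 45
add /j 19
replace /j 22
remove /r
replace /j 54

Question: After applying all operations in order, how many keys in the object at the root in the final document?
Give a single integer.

After op 1 (remove /ap/j): {"ap":{"avu":40},"hp":[71,91,1,16]}
After op 2 (replace /hp/3 70): {"ap":{"avu":40},"hp":[71,91,1,70]}
After op 3 (replace /hp/0 74): {"ap":{"avu":40},"hp":[74,91,1,70]}
After op 4 (replace /ap 80): {"ap":80,"hp":[74,91,1,70]}
After op 5 (remove /hp): {"ap":80}
After op 6 (remove /ap): {}
After op 7 (add /vz 35): {"vz":35}
After op 8 (replace /vz 53): {"vz":53}
After op 9 (remove /vz): {}
After op 10 (add /r 73): {"r":73}
After op 11 (replace /r 45): {"r":45}
After op 12 (add /j 19): {"j":19,"r":45}
After op 13 (replace /j 22): {"j":22,"r":45}
After op 14 (remove /r): {"j":22}
After op 15 (replace /j 54): {"j":54}
Size at the root: 1

Answer: 1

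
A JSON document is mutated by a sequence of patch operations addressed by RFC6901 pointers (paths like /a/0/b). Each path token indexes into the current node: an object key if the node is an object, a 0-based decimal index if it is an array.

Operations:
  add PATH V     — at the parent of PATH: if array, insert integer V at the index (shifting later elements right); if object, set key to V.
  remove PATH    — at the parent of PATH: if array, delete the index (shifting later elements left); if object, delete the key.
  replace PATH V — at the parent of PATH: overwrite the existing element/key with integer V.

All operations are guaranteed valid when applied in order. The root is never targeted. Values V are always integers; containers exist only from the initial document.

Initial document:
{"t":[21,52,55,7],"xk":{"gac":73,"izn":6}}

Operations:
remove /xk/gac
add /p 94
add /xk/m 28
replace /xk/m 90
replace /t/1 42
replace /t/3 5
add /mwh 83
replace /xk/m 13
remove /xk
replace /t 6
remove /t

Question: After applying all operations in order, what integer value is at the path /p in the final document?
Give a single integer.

Answer: 94

Derivation:
After op 1 (remove /xk/gac): {"t":[21,52,55,7],"xk":{"izn":6}}
After op 2 (add /p 94): {"p":94,"t":[21,52,55,7],"xk":{"izn":6}}
After op 3 (add /xk/m 28): {"p":94,"t":[21,52,55,7],"xk":{"izn":6,"m":28}}
After op 4 (replace /xk/m 90): {"p":94,"t":[21,52,55,7],"xk":{"izn":6,"m":90}}
After op 5 (replace /t/1 42): {"p":94,"t":[21,42,55,7],"xk":{"izn":6,"m":90}}
After op 6 (replace /t/3 5): {"p":94,"t":[21,42,55,5],"xk":{"izn":6,"m":90}}
After op 7 (add /mwh 83): {"mwh":83,"p":94,"t":[21,42,55,5],"xk":{"izn":6,"m":90}}
After op 8 (replace /xk/m 13): {"mwh":83,"p":94,"t":[21,42,55,5],"xk":{"izn":6,"m":13}}
After op 9 (remove /xk): {"mwh":83,"p":94,"t":[21,42,55,5]}
After op 10 (replace /t 6): {"mwh":83,"p":94,"t":6}
After op 11 (remove /t): {"mwh":83,"p":94}
Value at /p: 94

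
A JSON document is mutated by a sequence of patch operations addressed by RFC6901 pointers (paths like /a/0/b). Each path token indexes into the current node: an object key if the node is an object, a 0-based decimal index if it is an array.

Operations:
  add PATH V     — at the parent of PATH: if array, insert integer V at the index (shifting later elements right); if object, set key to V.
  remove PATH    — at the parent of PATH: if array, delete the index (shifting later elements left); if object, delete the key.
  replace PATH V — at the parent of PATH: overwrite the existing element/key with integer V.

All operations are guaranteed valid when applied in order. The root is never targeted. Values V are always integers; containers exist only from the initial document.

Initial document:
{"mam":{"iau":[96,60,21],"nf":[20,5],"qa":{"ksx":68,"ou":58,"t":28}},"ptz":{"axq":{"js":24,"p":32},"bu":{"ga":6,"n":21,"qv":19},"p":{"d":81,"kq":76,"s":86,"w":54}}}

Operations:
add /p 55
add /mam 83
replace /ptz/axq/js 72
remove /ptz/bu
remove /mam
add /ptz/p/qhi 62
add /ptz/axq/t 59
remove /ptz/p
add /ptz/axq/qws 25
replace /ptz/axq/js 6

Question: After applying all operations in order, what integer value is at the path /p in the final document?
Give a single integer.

After op 1 (add /p 55): {"mam":{"iau":[96,60,21],"nf":[20,5],"qa":{"ksx":68,"ou":58,"t":28}},"p":55,"ptz":{"axq":{"js":24,"p":32},"bu":{"ga":6,"n":21,"qv":19},"p":{"d":81,"kq":76,"s":86,"w":54}}}
After op 2 (add /mam 83): {"mam":83,"p":55,"ptz":{"axq":{"js":24,"p":32},"bu":{"ga":6,"n":21,"qv":19},"p":{"d":81,"kq":76,"s":86,"w":54}}}
After op 3 (replace /ptz/axq/js 72): {"mam":83,"p":55,"ptz":{"axq":{"js":72,"p":32},"bu":{"ga":6,"n":21,"qv":19},"p":{"d":81,"kq":76,"s":86,"w":54}}}
After op 4 (remove /ptz/bu): {"mam":83,"p":55,"ptz":{"axq":{"js":72,"p":32},"p":{"d":81,"kq":76,"s":86,"w":54}}}
After op 5 (remove /mam): {"p":55,"ptz":{"axq":{"js":72,"p":32},"p":{"d":81,"kq":76,"s":86,"w":54}}}
After op 6 (add /ptz/p/qhi 62): {"p":55,"ptz":{"axq":{"js":72,"p":32},"p":{"d":81,"kq":76,"qhi":62,"s":86,"w":54}}}
After op 7 (add /ptz/axq/t 59): {"p":55,"ptz":{"axq":{"js":72,"p":32,"t":59},"p":{"d":81,"kq":76,"qhi":62,"s":86,"w":54}}}
After op 8 (remove /ptz/p): {"p":55,"ptz":{"axq":{"js":72,"p":32,"t":59}}}
After op 9 (add /ptz/axq/qws 25): {"p":55,"ptz":{"axq":{"js":72,"p":32,"qws":25,"t":59}}}
After op 10 (replace /ptz/axq/js 6): {"p":55,"ptz":{"axq":{"js":6,"p":32,"qws":25,"t":59}}}
Value at /p: 55

Answer: 55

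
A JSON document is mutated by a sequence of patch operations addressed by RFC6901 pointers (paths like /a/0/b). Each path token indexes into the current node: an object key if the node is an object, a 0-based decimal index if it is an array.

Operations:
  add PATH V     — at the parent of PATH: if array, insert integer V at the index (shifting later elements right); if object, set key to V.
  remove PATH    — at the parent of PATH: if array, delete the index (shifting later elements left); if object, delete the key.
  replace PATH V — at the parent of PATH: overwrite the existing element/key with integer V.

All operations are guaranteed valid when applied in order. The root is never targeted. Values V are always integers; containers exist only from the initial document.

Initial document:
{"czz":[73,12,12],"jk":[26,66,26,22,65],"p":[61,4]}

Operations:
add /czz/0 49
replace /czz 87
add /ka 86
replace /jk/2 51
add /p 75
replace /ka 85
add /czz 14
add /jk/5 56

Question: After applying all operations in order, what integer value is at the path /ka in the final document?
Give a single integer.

After op 1 (add /czz/0 49): {"czz":[49,73,12,12],"jk":[26,66,26,22,65],"p":[61,4]}
After op 2 (replace /czz 87): {"czz":87,"jk":[26,66,26,22,65],"p":[61,4]}
After op 3 (add /ka 86): {"czz":87,"jk":[26,66,26,22,65],"ka":86,"p":[61,4]}
After op 4 (replace /jk/2 51): {"czz":87,"jk":[26,66,51,22,65],"ka":86,"p":[61,4]}
After op 5 (add /p 75): {"czz":87,"jk":[26,66,51,22,65],"ka":86,"p":75}
After op 6 (replace /ka 85): {"czz":87,"jk":[26,66,51,22,65],"ka":85,"p":75}
After op 7 (add /czz 14): {"czz":14,"jk":[26,66,51,22,65],"ka":85,"p":75}
After op 8 (add /jk/5 56): {"czz":14,"jk":[26,66,51,22,65,56],"ka":85,"p":75}
Value at /ka: 85

Answer: 85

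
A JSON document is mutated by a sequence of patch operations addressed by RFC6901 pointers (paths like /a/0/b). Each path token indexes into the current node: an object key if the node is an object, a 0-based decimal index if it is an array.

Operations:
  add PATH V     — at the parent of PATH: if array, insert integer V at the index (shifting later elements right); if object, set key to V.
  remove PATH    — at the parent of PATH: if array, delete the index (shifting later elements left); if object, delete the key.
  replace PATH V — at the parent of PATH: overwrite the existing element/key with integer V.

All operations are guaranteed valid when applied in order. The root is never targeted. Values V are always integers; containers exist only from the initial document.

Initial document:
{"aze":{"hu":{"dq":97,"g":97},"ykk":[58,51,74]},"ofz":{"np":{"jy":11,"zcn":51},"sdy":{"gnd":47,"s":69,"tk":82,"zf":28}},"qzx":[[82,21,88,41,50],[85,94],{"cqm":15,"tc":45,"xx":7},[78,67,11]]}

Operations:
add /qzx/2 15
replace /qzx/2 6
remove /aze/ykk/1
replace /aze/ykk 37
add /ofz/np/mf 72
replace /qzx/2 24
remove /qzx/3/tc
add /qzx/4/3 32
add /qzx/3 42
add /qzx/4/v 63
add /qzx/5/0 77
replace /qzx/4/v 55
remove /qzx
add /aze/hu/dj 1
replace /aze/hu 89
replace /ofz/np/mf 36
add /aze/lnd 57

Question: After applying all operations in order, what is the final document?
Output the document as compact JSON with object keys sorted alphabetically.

Answer: {"aze":{"hu":89,"lnd":57,"ykk":37},"ofz":{"np":{"jy":11,"mf":36,"zcn":51},"sdy":{"gnd":47,"s":69,"tk":82,"zf":28}}}

Derivation:
After op 1 (add /qzx/2 15): {"aze":{"hu":{"dq":97,"g":97},"ykk":[58,51,74]},"ofz":{"np":{"jy":11,"zcn":51},"sdy":{"gnd":47,"s":69,"tk":82,"zf":28}},"qzx":[[82,21,88,41,50],[85,94],15,{"cqm":15,"tc":45,"xx":7},[78,67,11]]}
After op 2 (replace /qzx/2 6): {"aze":{"hu":{"dq":97,"g":97},"ykk":[58,51,74]},"ofz":{"np":{"jy":11,"zcn":51},"sdy":{"gnd":47,"s":69,"tk":82,"zf":28}},"qzx":[[82,21,88,41,50],[85,94],6,{"cqm":15,"tc":45,"xx":7},[78,67,11]]}
After op 3 (remove /aze/ykk/1): {"aze":{"hu":{"dq":97,"g":97},"ykk":[58,74]},"ofz":{"np":{"jy":11,"zcn":51},"sdy":{"gnd":47,"s":69,"tk":82,"zf":28}},"qzx":[[82,21,88,41,50],[85,94],6,{"cqm":15,"tc":45,"xx":7},[78,67,11]]}
After op 4 (replace /aze/ykk 37): {"aze":{"hu":{"dq":97,"g":97},"ykk":37},"ofz":{"np":{"jy":11,"zcn":51},"sdy":{"gnd":47,"s":69,"tk":82,"zf":28}},"qzx":[[82,21,88,41,50],[85,94],6,{"cqm":15,"tc":45,"xx":7},[78,67,11]]}
After op 5 (add /ofz/np/mf 72): {"aze":{"hu":{"dq":97,"g":97},"ykk":37},"ofz":{"np":{"jy":11,"mf":72,"zcn":51},"sdy":{"gnd":47,"s":69,"tk":82,"zf":28}},"qzx":[[82,21,88,41,50],[85,94],6,{"cqm":15,"tc":45,"xx":7},[78,67,11]]}
After op 6 (replace /qzx/2 24): {"aze":{"hu":{"dq":97,"g":97},"ykk":37},"ofz":{"np":{"jy":11,"mf":72,"zcn":51},"sdy":{"gnd":47,"s":69,"tk":82,"zf":28}},"qzx":[[82,21,88,41,50],[85,94],24,{"cqm":15,"tc":45,"xx":7},[78,67,11]]}
After op 7 (remove /qzx/3/tc): {"aze":{"hu":{"dq":97,"g":97},"ykk":37},"ofz":{"np":{"jy":11,"mf":72,"zcn":51},"sdy":{"gnd":47,"s":69,"tk":82,"zf":28}},"qzx":[[82,21,88,41,50],[85,94],24,{"cqm":15,"xx":7},[78,67,11]]}
After op 8 (add /qzx/4/3 32): {"aze":{"hu":{"dq":97,"g":97},"ykk":37},"ofz":{"np":{"jy":11,"mf":72,"zcn":51},"sdy":{"gnd":47,"s":69,"tk":82,"zf":28}},"qzx":[[82,21,88,41,50],[85,94],24,{"cqm":15,"xx":7},[78,67,11,32]]}
After op 9 (add /qzx/3 42): {"aze":{"hu":{"dq":97,"g":97},"ykk":37},"ofz":{"np":{"jy":11,"mf":72,"zcn":51},"sdy":{"gnd":47,"s":69,"tk":82,"zf":28}},"qzx":[[82,21,88,41,50],[85,94],24,42,{"cqm":15,"xx":7},[78,67,11,32]]}
After op 10 (add /qzx/4/v 63): {"aze":{"hu":{"dq":97,"g":97},"ykk":37},"ofz":{"np":{"jy":11,"mf":72,"zcn":51},"sdy":{"gnd":47,"s":69,"tk":82,"zf":28}},"qzx":[[82,21,88,41,50],[85,94],24,42,{"cqm":15,"v":63,"xx":7},[78,67,11,32]]}
After op 11 (add /qzx/5/0 77): {"aze":{"hu":{"dq":97,"g":97},"ykk":37},"ofz":{"np":{"jy":11,"mf":72,"zcn":51},"sdy":{"gnd":47,"s":69,"tk":82,"zf":28}},"qzx":[[82,21,88,41,50],[85,94],24,42,{"cqm":15,"v":63,"xx":7},[77,78,67,11,32]]}
After op 12 (replace /qzx/4/v 55): {"aze":{"hu":{"dq":97,"g":97},"ykk":37},"ofz":{"np":{"jy":11,"mf":72,"zcn":51},"sdy":{"gnd":47,"s":69,"tk":82,"zf":28}},"qzx":[[82,21,88,41,50],[85,94],24,42,{"cqm":15,"v":55,"xx":7},[77,78,67,11,32]]}
After op 13 (remove /qzx): {"aze":{"hu":{"dq":97,"g":97},"ykk":37},"ofz":{"np":{"jy":11,"mf":72,"zcn":51},"sdy":{"gnd":47,"s":69,"tk":82,"zf":28}}}
After op 14 (add /aze/hu/dj 1): {"aze":{"hu":{"dj":1,"dq":97,"g":97},"ykk":37},"ofz":{"np":{"jy":11,"mf":72,"zcn":51},"sdy":{"gnd":47,"s":69,"tk":82,"zf":28}}}
After op 15 (replace /aze/hu 89): {"aze":{"hu":89,"ykk":37},"ofz":{"np":{"jy":11,"mf":72,"zcn":51},"sdy":{"gnd":47,"s":69,"tk":82,"zf":28}}}
After op 16 (replace /ofz/np/mf 36): {"aze":{"hu":89,"ykk":37},"ofz":{"np":{"jy":11,"mf":36,"zcn":51},"sdy":{"gnd":47,"s":69,"tk":82,"zf":28}}}
After op 17 (add /aze/lnd 57): {"aze":{"hu":89,"lnd":57,"ykk":37},"ofz":{"np":{"jy":11,"mf":36,"zcn":51},"sdy":{"gnd":47,"s":69,"tk":82,"zf":28}}}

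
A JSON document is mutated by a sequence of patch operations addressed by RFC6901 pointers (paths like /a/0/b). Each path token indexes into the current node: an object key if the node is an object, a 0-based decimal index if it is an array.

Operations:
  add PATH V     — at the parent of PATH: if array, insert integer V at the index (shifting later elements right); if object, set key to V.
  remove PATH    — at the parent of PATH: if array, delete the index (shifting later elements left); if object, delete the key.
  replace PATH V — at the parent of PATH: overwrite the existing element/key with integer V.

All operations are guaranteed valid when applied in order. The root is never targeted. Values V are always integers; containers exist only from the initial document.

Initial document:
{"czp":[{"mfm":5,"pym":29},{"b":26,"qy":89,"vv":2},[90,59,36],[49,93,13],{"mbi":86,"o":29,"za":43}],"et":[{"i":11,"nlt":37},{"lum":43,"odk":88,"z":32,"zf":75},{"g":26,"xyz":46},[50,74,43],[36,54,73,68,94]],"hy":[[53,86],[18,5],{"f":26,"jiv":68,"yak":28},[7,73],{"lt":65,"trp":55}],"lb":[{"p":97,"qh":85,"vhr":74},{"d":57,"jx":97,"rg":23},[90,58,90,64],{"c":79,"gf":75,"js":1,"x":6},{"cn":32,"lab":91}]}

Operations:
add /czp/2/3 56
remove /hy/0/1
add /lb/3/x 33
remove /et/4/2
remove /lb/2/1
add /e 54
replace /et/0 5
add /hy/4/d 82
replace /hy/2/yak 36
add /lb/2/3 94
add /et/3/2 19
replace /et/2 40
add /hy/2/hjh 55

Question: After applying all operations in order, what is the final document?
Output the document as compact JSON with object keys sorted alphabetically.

Answer: {"czp":[{"mfm":5,"pym":29},{"b":26,"qy":89,"vv":2},[90,59,36,56],[49,93,13],{"mbi":86,"o":29,"za":43}],"e":54,"et":[5,{"lum":43,"odk":88,"z":32,"zf":75},40,[50,74,19,43],[36,54,68,94]],"hy":[[53],[18,5],{"f":26,"hjh":55,"jiv":68,"yak":36},[7,73],{"d":82,"lt":65,"trp":55}],"lb":[{"p":97,"qh":85,"vhr":74},{"d":57,"jx":97,"rg":23},[90,90,64,94],{"c":79,"gf":75,"js":1,"x":33},{"cn":32,"lab":91}]}

Derivation:
After op 1 (add /czp/2/3 56): {"czp":[{"mfm":5,"pym":29},{"b":26,"qy":89,"vv":2},[90,59,36,56],[49,93,13],{"mbi":86,"o":29,"za":43}],"et":[{"i":11,"nlt":37},{"lum":43,"odk":88,"z":32,"zf":75},{"g":26,"xyz":46},[50,74,43],[36,54,73,68,94]],"hy":[[53,86],[18,5],{"f":26,"jiv":68,"yak":28},[7,73],{"lt":65,"trp":55}],"lb":[{"p":97,"qh":85,"vhr":74},{"d":57,"jx":97,"rg":23},[90,58,90,64],{"c":79,"gf":75,"js":1,"x":6},{"cn":32,"lab":91}]}
After op 2 (remove /hy/0/1): {"czp":[{"mfm":5,"pym":29},{"b":26,"qy":89,"vv":2},[90,59,36,56],[49,93,13],{"mbi":86,"o":29,"za":43}],"et":[{"i":11,"nlt":37},{"lum":43,"odk":88,"z":32,"zf":75},{"g":26,"xyz":46},[50,74,43],[36,54,73,68,94]],"hy":[[53],[18,5],{"f":26,"jiv":68,"yak":28},[7,73],{"lt":65,"trp":55}],"lb":[{"p":97,"qh":85,"vhr":74},{"d":57,"jx":97,"rg":23},[90,58,90,64],{"c":79,"gf":75,"js":1,"x":6},{"cn":32,"lab":91}]}
After op 3 (add /lb/3/x 33): {"czp":[{"mfm":5,"pym":29},{"b":26,"qy":89,"vv":2},[90,59,36,56],[49,93,13],{"mbi":86,"o":29,"za":43}],"et":[{"i":11,"nlt":37},{"lum":43,"odk":88,"z":32,"zf":75},{"g":26,"xyz":46},[50,74,43],[36,54,73,68,94]],"hy":[[53],[18,5],{"f":26,"jiv":68,"yak":28},[7,73],{"lt":65,"trp":55}],"lb":[{"p":97,"qh":85,"vhr":74},{"d":57,"jx":97,"rg":23},[90,58,90,64],{"c":79,"gf":75,"js":1,"x":33},{"cn":32,"lab":91}]}
After op 4 (remove /et/4/2): {"czp":[{"mfm":5,"pym":29},{"b":26,"qy":89,"vv":2},[90,59,36,56],[49,93,13],{"mbi":86,"o":29,"za":43}],"et":[{"i":11,"nlt":37},{"lum":43,"odk":88,"z":32,"zf":75},{"g":26,"xyz":46},[50,74,43],[36,54,68,94]],"hy":[[53],[18,5],{"f":26,"jiv":68,"yak":28},[7,73],{"lt":65,"trp":55}],"lb":[{"p":97,"qh":85,"vhr":74},{"d":57,"jx":97,"rg":23},[90,58,90,64],{"c":79,"gf":75,"js":1,"x":33},{"cn":32,"lab":91}]}
After op 5 (remove /lb/2/1): {"czp":[{"mfm":5,"pym":29},{"b":26,"qy":89,"vv":2},[90,59,36,56],[49,93,13],{"mbi":86,"o":29,"za":43}],"et":[{"i":11,"nlt":37},{"lum":43,"odk":88,"z":32,"zf":75},{"g":26,"xyz":46},[50,74,43],[36,54,68,94]],"hy":[[53],[18,5],{"f":26,"jiv":68,"yak":28},[7,73],{"lt":65,"trp":55}],"lb":[{"p":97,"qh":85,"vhr":74},{"d":57,"jx":97,"rg":23},[90,90,64],{"c":79,"gf":75,"js":1,"x":33},{"cn":32,"lab":91}]}
After op 6 (add /e 54): {"czp":[{"mfm":5,"pym":29},{"b":26,"qy":89,"vv":2},[90,59,36,56],[49,93,13],{"mbi":86,"o":29,"za":43}],"e":54,"et":[{"i":11,"nlt":37},{"lum":43,"odk":88,"z":32,"zf":75},{"g":26,"xyz":46},[50,74,43],[36,54,68,94]],"hy":[[53],[18,5],{"f":26,"jiv":68,"yak":28},[7,73],{"lt":65,"trp":55}],"lb":[{"p":97,"qh":85,"vhr":74},{"d":57,"jx":97,"rg":23},[90,90,64],{"c":79,"gf":75,"js":1,"x":33},{"cn":32,"lab":91}]}
After op 7 (replace /et/0 5): {"czp":[{"mfm":5,"pym":29},{"b":26,"qy":89,"vv":2},[90,59,36,56],[49,93,13],{"mbi":86,"o":29,"za":43}],"e":54,"et":[5,{"lum":43,"odk":88,"z":32,"zf":75},{"g":26,"xyz":46},[50,74,43],[36,54,68,94]],"hy":[[53],[18,5],{"f":26,"jiv":68,"yak":28},[7,73],{"lt":65,"trp":55}],"lb":[{"p":97,"qh":85,"vhr":74},{"d":57,"jx":97,"rg":23},[90,90,64],{"c":79,"gf":75,"js":1,"x":33},{"cn":32,"lab":91}]}
After op 8 (add /hy/4/d 82): {"czp":[{"mfm":5,"pym":29},{"b":26,"qy":89,"vv":2},[90,59,36,56],[49,93,13],{"mbi":86,"o":29,"za":43}],"e":54,"et":[5,{"lum":43,"odk":88,"z":32,"zf":75},{"g":26,"xyz":46},[50,74,43],[36,54,68,94]],"hy":[[53],[18,5],{"f":26,"jiv":68,"yak":28},[7,73],{"d":82,"lt":65,"trp":55}],"lb":[{"p":97,"qh":85,"vhr":74},{"d":57,"jx":97,"rg":23},[90,90,64],{"c":79,"gf":75,"js":1,"x":33},{"cn":32,"lab":91}]}
After op 9 (replace /hy/2/yak 36): {"czp":[{"mfm":5,"pym":29},{"b":26,"qy":89,"vv":2},[90,59,36,56],[49,93,13],{"mbi":86,"o":29,"za":43}],"e":54,"et":[5,{"lum":43,"odk":88,"z":32,"zf":75},{"g":26,"xyz":46},[50,74,43],[36,54,68,94]],"hy":[[53],[18,5],{"f":26,"jiv":68,"yak":36},[7,73],{"d":82,"lt":65,"trp":55}],"lb":[{"p":97,"qh":85,"vhr":74},{"d":57,"jx":97,"rg":23},[90,90,64],{"c":79,"gf":75,"js":1,"x":33},{"cn":32,"lab":91}]}
After op 10 (add /lb/2/3 94): {"czp":[{"mfm":5,"pym":29},{"b":26,"qy":89,"vv":2},[90,59,36,56],[49,93,13],{"mbi":86,"o":29,"za":43}],"e":54,"et":[5,{"lum":43,"odk":88,"z":32,"zf":75},{"g":26,"xyz":46},[50,74,43],[36,54,68,94]],"hy":[[53],[18,5],{"f":26,"jiv":68,"yak":36},[7,73],{"d":82,"lt":65,"trp":55}],"lb":[{"p":97,"qh":85,"vhr":74},{"d":57,"jx":97,"rg":23},[90,90,64,94],{"c":79,"gf":75,"js":1,"x":33},{"cn":32,"lab":91}]}
After op 11 (add /et/3/2 19): {"czp":[{"mfm":5,"pym":29},{"b":26,"qy":89,"vv":2},[90,59,36,56],[49,93,13],{"mbi":86,"o":29,"za":43}],"e":54,"et":[5,{"lum":43,"odk":88,"z":32,"zf":75},{"g":26,"xyz":46},[50,74,19,43],[36,54,68,94]],"hy":[[53],[18,5],{"f":26,"jiv":68,"yak":36},[7,73],{"d":82,"lt":65,"trp":55}],"lb":[{"p":97,"qh":85,"vhr":74},{"d":57,"jx":97,"rg":23},[90,90,64,94],{"c":79,"gf":75,"js":1,"x":33},{"cn":32,"lab":91}]}
After op 12 (replace /et/2 40): {"czp":[{"mfm":5,"pym":29},{"b":26,"qy":89,"vv":2},[90,59,36,56],[49,93,13],{"mbi":86,"o":29,"za":43}],"e":54,"et":[5,{"lum":43,"odk":88,"z":32,"zf":75},40,[50,74,19,43],[36,54,68,94]],"hy":[[53],[18,5],{"f":26,"jiv":68,"yak":36},[7,73],{"d":82,"lt":65,"trp":55}],"lb":[{"p":97,"qh":85,"vhr":74},{"d":57,"jx":97,"rg":23},[90,90,64,94],{"c":79,"gf":75,"js":1,"x":33},{"cn":32,"lab":91}]}
After op 13 (add /hy/2/hjh 55): {"czp":[{"mfm":5,"pym":29},{"b":26,"qy":89,"vv":2},[90,59,36,56],[49,93,13],{"mbi":86,"o":29,"za":43}],"e":54,"et":[5,{"lum":43,"odk":88,"z":32,"zf":75},40,[50,74,19,43],[36,54,68,94]],"hy":[[53],[18,5],{"f":26,"hjh":55,"jiv":68,"yak":36},[7,73],{"d":82,"lt":65,"trp":55}],"lb":[{"p":97,"qh":85,"vhr":74},{"d":57,"jx":97,"rg":23},[90,90,64,94],{"c":79,"gf":75,"js":1,"x":33},{"cn":32,"lab":91}]}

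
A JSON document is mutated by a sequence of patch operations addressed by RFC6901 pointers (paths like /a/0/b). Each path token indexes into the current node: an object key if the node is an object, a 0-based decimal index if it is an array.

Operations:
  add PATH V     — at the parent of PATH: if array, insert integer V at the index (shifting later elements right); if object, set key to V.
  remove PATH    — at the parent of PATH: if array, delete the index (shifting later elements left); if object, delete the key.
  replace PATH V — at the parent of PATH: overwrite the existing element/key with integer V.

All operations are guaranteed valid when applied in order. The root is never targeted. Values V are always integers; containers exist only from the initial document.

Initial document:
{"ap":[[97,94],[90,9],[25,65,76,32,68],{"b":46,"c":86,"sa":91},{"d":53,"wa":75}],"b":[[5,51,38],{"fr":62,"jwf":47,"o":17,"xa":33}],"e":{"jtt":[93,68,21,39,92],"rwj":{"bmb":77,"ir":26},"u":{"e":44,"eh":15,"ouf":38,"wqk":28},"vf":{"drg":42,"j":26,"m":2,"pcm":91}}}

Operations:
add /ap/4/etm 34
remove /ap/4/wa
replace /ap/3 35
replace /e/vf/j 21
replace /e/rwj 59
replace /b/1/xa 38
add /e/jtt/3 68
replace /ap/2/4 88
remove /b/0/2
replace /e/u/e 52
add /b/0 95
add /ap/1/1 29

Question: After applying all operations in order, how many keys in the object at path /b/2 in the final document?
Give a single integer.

After op 1 (add /ap/4/etm 34): {"ap":[[97,94],[90,9],[25,65,76,32,68],{"b":46,"c":86,"sa":91},{"d":53,"etm":34,"wa":75}],"b":[[5,51,38],{"fr":62,"jwf":47,"o":17,"xa":33}],"e":{"jtt":[93,68,21,39,92],"rwj":{"bmb":77,"ir":26},"u":{"e":44,"eh":15,"ouf":38,"wqk":28},"vf":{"drg":42,"j":26,"m":2,"pcm":91}}}
After op 2 (remove /ap/4/wa): {"ap":[[97,94],[90,9],[25,65,76,32,68],{"b":46,"c":86,"sa":91},{"d":53,"etm":34}],"b":[[5,51,38],{"fr":62,"jwf":47,"o":17,"xa":33}],"e":{"jtt":[93,68,21,39,92],"rwj":{"bmb":77,"ir":26},"u":{"e":44,"eh":15,"ouf":38,"wqk":28},"vf":{"drg":42,"j":26,"m":2,"pcm":91}}}
After op 3 (replace /ap/3 35): {"ap":[[97,94],[90,9],[25,65,76,32,68],35,{"d":53,"etm":34}],"b":[[5,51,38],{"fr":62,"jwf":47,"o":17,"xa":33}],"e":{"jtt":[93,68,21,39,92],"rwj":{"bmb":77,"ir":26},"u":{"e":44,"eh":15,"ouf":38,"wqk":28},"vf":{"drg":42,"j":26,"m":2,"pcm":91}}}
After op 4 (replace /e/vf/j 21): {"ap":[[97,94],[90,9],[25,65,76,32,68],35,{"d":53,"etm":34}],"b":[[5,51,38],{"fr":62,"jwf":47,"o":17,"xa":33}],"e":{"jtt":[93,68,21,39,92],"rwj":{"bmb":77,"ir":26},"u":{"e":44,"eh":15,"ouf":38,"wqk":28},"vf":{"drg":42,"j":21,"m":2,"pcm":91}}}
After op 5 (replace /e/rwj 59): {"ap":[[97,94],[90,9],[25,65,76,32,68],35,{"d":53,"etm":34}],"b":[[5,51,38],{"fr":62,"jwf":47,"o":17,"xa":33}],"e":{"jtt":[93,68,21,39,92],"rwj":59,"u":{"e":44,"eh":15,"ouf":38,"wqk":28},"vf":{"drg":42,"j":21,"m":2,"pcm":91}}}
After op 6 (replace /b/1/xa 38): {"ap":[[97,94],[90,9],[25,65,76,32,68],35,{"d":53,"etm":34}],"b":[[5,51,38],{"fr":62,"jwf":47,"o":17,"xa":38}],"e":{"jtt":[93,68,21,39,92],"rwj":59,"u":{"e":44,"eh":15,"ouf":38,"wqk":28},"vf":{"drg":42,"j":21,"m":2,"pcm":91}}}
After op 7 (add /e/jtt/3 68): {"ap":[[97,94],[90,9],[25,65,76,32,68],35,{"d":53,"etm":34}],"b":[[5,51,38],{"fr":62,"jwf":47,"o":17,"xa":38}],"e":{"jtt":[93,68,21,68,39,92],"rwj":59,"u":{"e":44,"eh":15,"ouf":38,"wqk":28},"vf":{"drg":42,"j":21,"m":2,"pcm":91}}}
After op 8 (replace /ap/2/4 88): {"ap":[[97,94],[90,9],[25,65,76,32,88],35,{"d":53,"etm":34}],"b":[[5,51,38],{"fr":62,"jwf":47,"o":17,"xa":38}],"e":{"jtt":[93,68,21,68,39,92],"rwj":59,"u":{"e":44,"eh":15,"ouf":38,"wqk":28},"vf":{"drg":42,"j":21,"m":2,"pcm":91}}}
After op 9 (remove /b/0/2): {"ap":[[97,94],[90,9],[25,65,76,32,88],35,{"d":53,"etm":34}],"b":[[5,51],{"fr":62,"jwf":47,"o":17,"xa":38}],"e":{"jtt":[93,68,21,68,39,92],"rwj":59,"u":{"e":44,"eh":15,"ouf":38,"wqk":28},"vf":{"drg":42,"j":21,"m":2,"pcm":91}}}
After op 10 (replace /e/u/e 52): {"ap":[[97,94],[90,9],[25,65,76,32,88],35,{"d":53,"etm":34}],"b":[[5,51],{"fr":62,"jwf":47,"o":17,"xa":38}],"e":{"jtt":[93,68,21,68,39,92],"rwj":59,"u":{"e":52,"eh":15,"ouf":38,"wqk":28},"vf":{"drg":42,"j":21,"m":2,"pcm":91}}}
After op 11 (add /b/0 95): {"ap":[[97,94],[90,9],[25,65,76,32,88],35,{"d":53,"etm":34}],"b":[95,[5,51],{"fr":62,"jwf":47,"o":17,"xa":38}],"e":{"jtt":[93,68,21,68,39,92],"rwj":59,"u":{"e":52,"eh":15,"ouf":38,"wqk":28},"vf":{"drg":42,"j":21,"m":2,"pcm":91}}}
After op 12 (add /ap/1/1 29): {"ap":[[97,94],[90,29,9],[25,65,76,32,88],35,{"d":53,"etm":34}],"b":[95,[5,51],{"fr":62,"jwf":47,"o":17,"xa":38}],"e":{"jtt":[93,68,21,68,39,92],"rwj":59,"u":{"e":52,"eh":15,"ouf":38,"wqk":28},"vf":{"drg":42,"j":21,"m":2,"pcm":91}}}
Size at path /b/2: 4

Answer: 4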